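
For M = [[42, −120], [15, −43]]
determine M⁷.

tr M = −1 and det M = −6, so the characteristic polynomial is λ² − (−1)λ + (−6) with roots −3 and 2.
Eigenvectors give P = [[−8, 3], [−3, 1]] with P⁻¹ = [[1, −3], [3, −8]], and M = P·diag(−3, 2)·P⁻¹.
Then M⁷ = P·diag(−2187, 128)·P⁻¹ = [[17496, 384], [6561, 128]] · [[1, −3], [3, −8]] = [[18648, −55560], [6945, −20707]].

[[18648, −55560], [6945, −20707]]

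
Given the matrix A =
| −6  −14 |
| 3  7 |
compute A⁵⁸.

A² = A (a projection; rank 1, trace 1), so A⁵⁸ = A.

[[−6, −14], [3, 7]]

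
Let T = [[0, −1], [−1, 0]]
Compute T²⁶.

T² = I (check: tr T = 0 and det T = −1), so T²⁶ = I since 26 is even.

[[1, 0], [0, 1]]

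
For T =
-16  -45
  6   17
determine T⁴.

[[-74, -225], [30, 91]]

tr T = 1 and det T = -2, so the characteristic polynomial is λ² − (1)λ + (-2) with roots -1 and 2.
Eigenvectors give P = [[-3, 5], [1, -2]] with P⁻¹ = [[-2, -5], [-1, -3]], and T = P·diag(-1, 2)·P⁻¹.
Then T⁴ = P·diag(1, 16)·P⁻¹ = [[-3, 80], [1, -32]] · [[-2, -5], [-1, -3]] = [[-74, -225], [30, 91]].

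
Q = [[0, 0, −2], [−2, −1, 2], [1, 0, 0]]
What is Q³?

Q² = [[−2, 0, 0], [4, 1, 2], [0, 0, −2]]
Q³ = [[0, 0, 4], [0, −1, −6], [−2, 0, 0]]

[[0, 0, 4], [0, −1, −6], [−2, 0, 0]]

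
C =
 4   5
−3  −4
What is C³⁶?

[[1, 0], [0, 1]]

C² = I (check: tr C = 0 and det C = −1), so C³⁶ = I since 36 is even.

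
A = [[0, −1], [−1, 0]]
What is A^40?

A² = I (check: tr A = 0 and det A = −1), so A^40 = I since 40 is even.

[[1, 0], [0, 1]]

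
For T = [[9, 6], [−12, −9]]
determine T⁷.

[[6561, 4374], [−8748, −6561]]

tr T = 0 and det T = −9, so the characteristic polynomial is λ² − (0)λ + (−9) with roots −3 and 3.
Eigenvectors give P = [[1, 1], [−2, −1]] with P⁻¹ = [[−1, −1], [2, 1]], and T = P·diag(−3, 3)·P⁻¹.
Then T⁷ = P·diag(−2187, 2187)·P⁻¹ = [[−2187, 2187], [4374, −2187]] · [[−1, −1], [2, 1]] = [[6561, 4374], [−8748, −6561]].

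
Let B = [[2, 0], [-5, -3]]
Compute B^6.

tr B = -1 and det B = -6, so the characteristic polynomial is λ² − (-1)λ + (-6) with roots -3 and 2.
Eigenvectors give P = [[0, -1], [1, 1]] with P⁻¹ = [[1, 1], [-1, 0]], and B = P·diag(-3, 2)·P⁻¹.
Then B^6 = P·diag(729, 64)·P⁻¹ = [[0, -64], [729, 64]] · [[1, 1], [-1, 0]] = [[64, 0], [665, 729]].

[[64, 0], [665, 729]]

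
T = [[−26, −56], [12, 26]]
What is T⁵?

[[−416, −896], [192, 416]]

tr T = 0 and det T = −4, so the characteristic polynomial is λ² − (0)λ + (−4) with roots 2 and −2.
Eigenvectors give P = [[2, −7], [−1, 3]] with P⁻¹ = [[−3, −7], [−1, −2]], and T = P·diag(2, −2)·P⁻¹.
Then T⁵ = P·diag(32, −32)·P⁻¹ = [[64, 224], [−32, −96]] · [[−3, −7], [−1, −2]] = [[−416, −896], [192, 416]].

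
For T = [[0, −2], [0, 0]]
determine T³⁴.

T is strictly triangular, hence nilpotent: T² = 0, so T³⁴ = 0.

[[0, 0], [0, 0]]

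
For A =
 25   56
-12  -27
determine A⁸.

[[-39359, -91840], [19680, 45921]]

tr A = -2 and det A = -3, so the characteristic polynomial is λ² − (-2)λ + (-3) with roots -3 and 1.
Eigenvectors give P = [[-2, 7], [1, -3]] with P⁻¹ = [[3, 7], [1, 2]], and A = P·diag(-3, 1)·P⁻¹.
Then A⁸ = P·diag(6561, 1)·P⁻¹ = [[-13122, 7], [6561, -3]] · [[3, 7], [1, 2]] = [[-39359, -91840], [19680, 45921]].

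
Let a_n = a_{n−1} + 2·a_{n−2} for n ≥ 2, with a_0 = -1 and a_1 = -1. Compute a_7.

-85

With companion matrix Q = [[1, 2], [1, 0]], [a_n, a_{n−1}]ᵀ = Q·[a_{n−1}, a_{n−2}]ᵀ, so [a_7, a_6]ᵀ = Q^6·[a_1, a_0]ᵀ.
Q^6 = [[43, 42], [21, 22]], giving [a_7, a_6]ᵀ = [[-85], [-43]].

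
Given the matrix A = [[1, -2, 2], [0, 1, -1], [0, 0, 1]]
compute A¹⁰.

A = I + N where N = [[0, -2, 2], [0, 0, -1], [0, 0, 0]] is strictly upper-triangular, so N³ = 0.
(I + N)¹⁰ = I + 10·N + 45·N² = [[1, -20, 110], [0, 1, -10], [0, 0, 1]].

[[1, -20, 110], [0, 1, -10], [0, 0, 1]]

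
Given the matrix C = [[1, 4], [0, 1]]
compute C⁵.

[[1, 20], [0, 1]]

C = I + N where N = [[0, 4], [0, 0]] is strictly upper-triangular, so N² = 0.
(I + N)⁵ = I + 5·N = [[1, 20], [0, 1]].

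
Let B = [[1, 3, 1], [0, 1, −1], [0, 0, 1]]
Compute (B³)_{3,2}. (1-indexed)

0

B = I + N where N = [[0, 3, 1], [0, 0, −1], [0, 0, 0]] is strictly upper-triangular, so N³ = 0.
(I + N)³ = I + 3·N + 3·N² = [[1, 9, −6], [0, 1, −3], [0, 0, 1]].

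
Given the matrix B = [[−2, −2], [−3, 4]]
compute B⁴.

B² = [[10, −4], [−6, 22]]
B³ = [[−8, −36], [−54, 100]]
B⁴ = [[124, −128], [−192, 508]]

[[124, −128], [−192, 508]]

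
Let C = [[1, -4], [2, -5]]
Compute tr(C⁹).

-19684

tr C = -4 and det C = 3, so the characteristic polynomial is λ² − (-4)λ + (3) with roots -3 and -1.
Eigenvectors give P = [[-1, 2], [-1, 1]] with P⁻¹ = [[1, -2], [1, -1]], and C = P·diag(-3, -1)·P⁻¹.
Then C⁹ = P·diag(-19683, -1)·P⁻¹ = [[19683, -2], [19683, -1]] · [[1, -2], [1, -1]] = [[19681, -39364], [19682, -39365]].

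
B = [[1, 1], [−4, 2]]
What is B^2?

[[−3, 3], [−12, 0]]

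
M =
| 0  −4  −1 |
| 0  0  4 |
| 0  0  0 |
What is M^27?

[[0, 0, 0], [0, 0, 0], [0, 0, 0]]

M is strictly triangular, hence nilpotent: M^3 = 0, so M^27 = 0.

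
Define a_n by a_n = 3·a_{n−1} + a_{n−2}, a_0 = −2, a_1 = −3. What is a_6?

−1298

With companion matrix M = [[3, 1], [1, 0]], [a_n, a_{n−1}]ᵀ = M·[a_{n−1}, a_{n−2}]ᵀ, so [a_6, a_5]ᵀ = M⁵·[a_1, a_0]ᵀ.
M⁵ = [[360, 109], [109, 33]], giving [a_6, a_5]ᵀ = [[−1298], [−393]].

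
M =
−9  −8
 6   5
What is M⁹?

tr M = −4 and det M = 3, so the characteristic polynomial is λ² − (−4)λ + (3) with roots −3 and −1.
Eigenvectors give P = [[−4, −1], [3, 1]] with P⁻¹ = [[−1, −1], [3, 4]], and M = P·diag(−3, −1)·P⁻¹.
Then M⁹ = P·diag(−19683, −1)·P⁻¹ = [[78732, 1], [−59049, −1]] · [[−1, −1], [3, 4]] = [[−78729, −78728], [59046, 59045]].

[[−78729, −78728], [59046, 59045]]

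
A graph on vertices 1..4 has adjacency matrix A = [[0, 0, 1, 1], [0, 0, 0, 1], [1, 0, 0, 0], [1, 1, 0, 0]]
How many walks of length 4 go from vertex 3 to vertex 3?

The number of length-4 walks from vertex 3 to vertex 3 is entry (3,3) of A^4, where A is the adjacency matrix.
A^2 = [[2, 1, 0, 0], [1, 1, 0, 0], [0, 0, 1, 1], [0, 0, 1, 2]]
A^3 = [[0, 0, 2, 3], [0, 0, 1, 2], [2, 1, 0, 0], [3, 2, 0, 0]]
A^4 = [[5, 3, 0, 0], [3, 2, 0, 0], [0, 0, 2, 3], [0, 0, 3, 5]]

2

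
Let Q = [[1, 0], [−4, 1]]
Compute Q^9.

[[1, 0], [−36, 1]]

Q = I + N where N = [[0, 0], [−4, 0]] is strictly lower-triangular, so N^2 = 0.
(I + N)^9 = I + 9·N = [[1, 0], [−36, 1]].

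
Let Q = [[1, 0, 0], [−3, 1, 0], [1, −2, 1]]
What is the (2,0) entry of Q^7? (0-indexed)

Q = I + N where N = [[0, 0, 0], [−3, 0, 0], [1, −2, 0]] is strictly lower-triangular, so N^3 = 0.
(I + N)^7 = I + 7·N + 21·N^2 = [[1, 0, 0], [−21, 1, 0], [133, −14, 1]].

133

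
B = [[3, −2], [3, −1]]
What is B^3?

B^2 = [[3, −4], [6, −5]]
B^3 = [[−3, −2], [3, −7]]

[[−3, −2], [3, −7]]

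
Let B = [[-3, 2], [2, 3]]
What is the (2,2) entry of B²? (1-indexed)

13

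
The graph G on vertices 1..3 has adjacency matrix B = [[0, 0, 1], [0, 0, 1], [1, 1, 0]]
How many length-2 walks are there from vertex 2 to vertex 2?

The number of length-2 walks from vertex 2 to vertex 2 is entry (2,2) of B², where B is the adjacency matrix.
B² = [[1, 1, 0], [1, 1, 0], [0, 0, 2]]

1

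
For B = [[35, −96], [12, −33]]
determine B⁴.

[[721, −1920], [240, −639]]

tr B = 2 and det B = −3, so the characteristic polynomial is λ² − (2)λ + (−3) with roots −1 and 3.
Eigenvectors give P = [[−8, 3], [−3, 1]] with P⁻¹ = [[1, −3], [3, −8]], and B = P·diag(−1, 3)·P⁻¹.
Then B⁴ = P·diag(1, 81)·P⁻¹ = [[−8, 243], [−3, 81]] · [[1, −3], [3, −8]] = [[721, −1920], [240, −639]].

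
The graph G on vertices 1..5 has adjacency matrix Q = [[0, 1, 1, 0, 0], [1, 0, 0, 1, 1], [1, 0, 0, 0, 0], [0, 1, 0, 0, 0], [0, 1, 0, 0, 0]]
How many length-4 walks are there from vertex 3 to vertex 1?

The number of length-4 walks from vertex 3 to vertex 1 is entry (3,1) of Q⁴, where Q is the adjacency matrix.
Q² = [[2, 0, 0, 1, 1], [0, 3, 1, 0, 0], [0, 1, 1, 0, 0], [1, 0, 0, 1, 1], [1, 0, 0, 1, 1]]
Q³ = [[0, 4, 2, 0, 0], [4, 0, 0, 3, 3], [2, 0, 0, 1, 1], [0, 3, 1, 0, 0], [0, 3, 1, 0, 0]]
Q⁴ = [[6, 0, 0, 4, 4], [0, 10, 4, 0, 0], [0, 4, 2, 0, 0], [4, 0, 0, 3, 3], [4, 0, 0, 3, 3]]

0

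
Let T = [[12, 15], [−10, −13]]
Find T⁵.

tr T = −1 and det T = −6, so the characteristic polynomial is λ² − (−1)λ + (−6) with roots 2 and −3.
Eigenvectors give P = [[3, −1], [−2, 1]] with P⁻¹ = [[1, 1], [2, 3]], and T = P·diag(2, −3)·P⁻¹.
Then T⁵ = P·diag(32, −243)·P⁻¹ = [[96, 243], [−64, −243]] · [[1, 1], [2, 3]] = [[582, 825], [−550, −793]].

[[582, 825], [−550, −793]]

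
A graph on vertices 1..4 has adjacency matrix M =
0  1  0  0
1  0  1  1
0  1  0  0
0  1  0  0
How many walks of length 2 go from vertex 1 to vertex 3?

1

The number of length-2 walks from vertex 1 to vertex 3 is entry (1,3) of M², where M is the adjacency matrix.
M² = [[1, 0, 1, 1], [0, 3, 0, 0], [1, 0, 1, 1], [1, 0, 1, 1]]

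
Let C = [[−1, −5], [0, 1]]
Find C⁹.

[[−1, −5], [0, 1]]

C² = I (check: tr C = 0 and det C = −1), so C⁹ = C since 9 is odd.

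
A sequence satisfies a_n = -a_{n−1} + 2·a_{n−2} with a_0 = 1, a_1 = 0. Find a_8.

86

With companion matrix Q = [[-1, 2], [1, 0]], [a_n, a_{n−1}]ᵀ = Q·[a_{n−1}, a_{n−2}]ᵀ, so [a_8, a_7]ᵀ = Q⁷·[a_1, a_0]ᵀ.
Q⁷ = [[-85, 86], [43, -42]], giving [a_8, a_7]ᵀ = [[86], [-42]].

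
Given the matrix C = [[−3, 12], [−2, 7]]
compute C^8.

[[−13119, 39360], [−6560, 19681]]

tr C = 4 and det C = 3, so the characteristic polynomial is λ² − (4)λ + (3) with roots 3 and 1.
Eigenvectors give P = [[2, 3], [1, 1]] with P⁻¹ = [[−1, 3], [1, −2]], and C = P·diag(3, 1)·P⁻¹.
Then C^8 = P·diag(6561, 1)·P⁻¹ = [[13122, 3], [6561, 1]] · [[−1, 3], [1, −2]] = [[−13119, 39360], [−6560, 19681]].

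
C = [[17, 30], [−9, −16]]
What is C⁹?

tr C = 1 and det C = −2, so the characteristic polynomial is λ² − (1)λ + (−2) with roots 2 and −1.
Eigenvectors give P = [[2, 5], [−1, −3]] with P⁻¹ = [[3, 5], [−1, −2]], and C = P·diag(2, −1)·P⁻¹.
Then C⁹ = P·diag(512, −1)·P⁻¹ = [[1024, −5], [−512, 3]] · [[3, 5], [−1, −2]] = [[3077, 5130], [−1539, −2566]].

[[3077, 5130], [−1539, −2566]]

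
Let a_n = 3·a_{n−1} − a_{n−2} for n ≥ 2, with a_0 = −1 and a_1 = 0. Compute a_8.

377

With companion matrix T = [[3, −1], [1, 0]], [a_n, a_{n−1}]ᵀ = T·[a_{n−1}, a_{n−2}]ᵀ, so [a_8, a_7]ᵀ = T⁷·[a_1, a_0]ᵀ.
T⁷ = [[987, −377], [377, −144]], giving [a_8, a_7]ᵀ = [[377], [144]].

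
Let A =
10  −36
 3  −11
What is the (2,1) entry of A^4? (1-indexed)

−15

tr A = −1 and det A = −2, so the characteristic polynomial is λ² − (−1)λ + (−2) with roots 1 and −2.
Eigenvectors give P = [[4, 3], [1, 1]] with P⁻¹ = [[1, −3], [−1, 4]], and A = P·diag(1, −2)·P⁻¹.
Then A^4 = P·diag(1, 16)·P⁻¹ = [[4, 48], [1, 16]] · [[1, −3], [−1, 4]] = [[−44, 180], [−15, 61]].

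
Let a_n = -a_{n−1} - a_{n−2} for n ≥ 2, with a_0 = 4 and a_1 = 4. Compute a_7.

With companion matrix A = [[-1, -1], [1, 0]], [a_n, a_{n−1}]ᵀ = A·[a_{n−1}, a_{n−2}]ᵀ, so [a_7, a_6]ᵀ = A⁶·[a_1, a_0]ᵀ.
A⁶ = [[1, 0], [0, 1]], giving [a_7, a_6]ᵀ = [[4], [4]].

4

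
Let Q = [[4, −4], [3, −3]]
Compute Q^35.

[[4, −4], [3, −3]]

Q² = Q (a projection; rank 1, trace 1), so Q^35 = Q.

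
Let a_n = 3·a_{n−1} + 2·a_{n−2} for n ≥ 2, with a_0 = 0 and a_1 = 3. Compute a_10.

238941

With companion matrix M = [[3, 2], [1, 0]], [a_n, a_{n−1}]ᵀ = M·[a_{n−1}, a_{n−2}]ᵀ, so [a_10, a_9]ᵀ = M⁹·[a_1, a_0]ᵀ.
M⁹ = [[79647, 44726], [22363, 12558]], giving [a_10, a_9]ᵀ = [[238941], [67089]].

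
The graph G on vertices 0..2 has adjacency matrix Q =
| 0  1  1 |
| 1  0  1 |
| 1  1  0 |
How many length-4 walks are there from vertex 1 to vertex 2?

The number of length-4 walks from vertex 1 to vertex 2 is entry (1,2) of Q⁴, where Q is the adjacency matrix.
Q² = [[2, 1, 1], [1, 2, 1], [1, 1, 2]]
Q³ = [[2, 3, 3], [3, 2, 3], [3, 3, 2]]
Q⁴ = [[6, 5, 5], [5, 6, 5], [5, 5, 6]]

5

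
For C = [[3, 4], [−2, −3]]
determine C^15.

C² = I (check: tr C = 0 and det C = −1), so C^15 = C since 15 is odd.

[[3, 4], [−2, −3]]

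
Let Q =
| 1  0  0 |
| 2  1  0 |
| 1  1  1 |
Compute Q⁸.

[[1, 0, 0], [16, 1, 0], [64, 8, 1]]

Q = I + N where N = [[0, 0, 0], [2, 0, 0], [1, 1, 0]] is strictly lower-triangular, so N³ = 0.
(I + N)⁸ = I + 8·N + 28·N² = [[1, 0, 0], [16, 1, 0], [64, 8, 1]].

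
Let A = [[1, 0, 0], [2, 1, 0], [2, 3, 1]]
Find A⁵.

A = I + N where N = [[0, 0, 0], [2, 0, 0], [2, 3, 0]] is strictly lower-triangular, so N³ = 0.
(I + N)⁵ = I + 5·N + 10·N² = [[1, 0, 0], [10, 1, 0], [70, 15, 1]].

[[1, 0, 0], [10, 1, 0], [70, 15, 1]]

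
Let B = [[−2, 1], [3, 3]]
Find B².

[[7, 1], [3, 12]]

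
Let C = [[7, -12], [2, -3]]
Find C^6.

[[2185, -4368], [728, -1455]]

tr C = 4 and det C = 3, so the characteristic polynomial is λ² − (4)λ + (3) with roots 1 and 3.
Eigenvectors give P = [[2, -3], [1, -1]] with P⁻¹ = [[-1, 3], [-1, 2]], and C = P·diag(1, 3)·P⁻¹.
Then C^6 = P·diag(1, 729)·P⁻¹ = [[2, -2187], [1, -729]] · [[-1, 3], [-1, 2]] = [[2185, -4368], [728, -1455]].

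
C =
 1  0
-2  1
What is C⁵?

C = I + N where N = [[0, 0], [-2, 0]] is strictly lower-triangular, so N² = 0.
(I + N)⁵ = I + 5·N = [[1, 0], [-10, 1]].

[[1, 0], [-10, 1]]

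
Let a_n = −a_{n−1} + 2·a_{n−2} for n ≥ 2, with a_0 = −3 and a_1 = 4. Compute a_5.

74

With companion matrix T = [[−1, 2], [1, 0]], [a_n, a_{n−1}]ᵀ = T·[a_{n−1}, a_{n−2}]ᵀ, so [a_5, a_4]ᵀ = T⁴·[a_1, a_0]ᵀ.
T⁴ = [[11, −10], [−5, 6]], giving [a_5, a_4]ᵀ = [[74], [−38]].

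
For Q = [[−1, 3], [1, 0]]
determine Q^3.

Q^2 = [[4, −3], [−1, 3]]
Q^3 = [[−7, 12], [4, −3]]

[[−7, 12], [4, −3]]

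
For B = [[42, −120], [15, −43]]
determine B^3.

tr B = −1 and det B = −6, so the characteristic polynomial is λ² − (−1)λ + (−6) with roots 2 and −3.
Eigenvectors give P = [[3, −8], [1, −3]] with P⁻¹ = [[3, −8], [1, −3]], and B = P·diag(2, −3)·P⁻¹.
Then B^3 = P·diag(8, −27)·P⁻¹ = [[24, 216], [8, 81]] · [[3, −8], [1, −3]] = [[288, −840], [105, −307]].

[[288, −840], [105, −307]]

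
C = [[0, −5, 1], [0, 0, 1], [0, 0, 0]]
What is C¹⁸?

[[0, 0, 0], [0, 0, 0], [0, 0, 0]]

C is strictly triangular, hence nilpotent: C³ = 0, so C¹⁸ = 0.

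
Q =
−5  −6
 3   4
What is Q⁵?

[[−65, −66], [33, 34]]

tr Q = −1 and det Q = −2, so the characteristic polynomial is λ² − (−1)λ + (−2) with roots −2 and 1.
Eigenvectors give P = [[2, −1], [−1, 1]] with P⁻¹ = [[1, 1], [1, 2]], and Q = P·diag(−2, 1)·P⁻¹.
Then Q⁵ = P·diag(−32, 1)·P⁻¹ = [[−64, −1], [32, 1]] · [[1, 1], [1, 2]] = [[−65, −66], [33, 34]].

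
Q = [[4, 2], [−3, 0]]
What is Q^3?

[[16, 20], [−30, −24]]

Q^2 = [[10, 8], [−12, −6]]
Q^3 = [[16, 20], [−30, −24]]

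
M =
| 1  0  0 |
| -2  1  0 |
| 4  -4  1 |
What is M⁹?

[[1, 0, 0], [-18, 1, 0], [324, -36, 1]]

M = I + N where N = [[0, 0, 0], [-2, 0, 0], [4, -4, 0]] is strictly lower-triangular, so N³ = 0.
(I + N)⁹ = I + 9·N + 36·N² = [[1, 0, 0], [-18, 1, 0], [324, -36, 1]].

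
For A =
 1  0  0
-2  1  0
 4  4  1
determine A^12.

A = I + N where N = [[0, 0, 0], [-2, 0, 0], [4, 4, 0]] is strictly lower-triangular, so N^3 = 0.
(I + N)^12 = I + 12·N + 66·N^2 = [[1, 0, 0], [-24, 1, 0], [-480, 48, 1]].

[[1, 0, 0], [-24, 1, 0], [-480, 48, 1]]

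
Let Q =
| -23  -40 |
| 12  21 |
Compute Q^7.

tr Q = -2 and det Q = -3, so the characteristic polynomial is λ² − (-2)λ + (-3) with roots -3 and 1.
Eigenvectors give P = [[-2, -5], [1, 3]] with P⁻¹ = [[-3, -5], [1, 2]], and Q = P·diag(-3, 1)·P⁻¹.
Then Q^7 = P·diag(-2187, 1)·P⁻¹ = [[4374, -5], [-2187, 3]] · [[-3, -5], [1, 2]] = [[-13127, -21880], [6564, 10941]].

[[-13127, -21880], [6564, 10941]]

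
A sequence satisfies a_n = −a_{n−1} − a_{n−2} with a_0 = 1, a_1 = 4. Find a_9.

With companion matrix M = [[−1, −1], [1, 0]], [a_n, a_{n−1}]ᵀ = M·[a_{n−1}, a_{n−2}]ᵀ, so [a_9, a_8]ᵀ = M^8·[a_1, a_0]ᵀ.
M^8 = [[0, 1], [−1, −1]], giving [a_9, a_8]ᵀ = [[1], [−5]].

1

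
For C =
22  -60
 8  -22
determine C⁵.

tr C = 0 and det C = -4, so the characteristic polynomial is λ² − (0)λ + (-4) with roots 2 and -2.
Eigenvectors give P = [[3, -5], [1, -2]] with P⁻¹ = [[2, -5], [1, -3]], and C = P·diag(2, -2)·P⁻¹.
Then C⁵ = P·diag(32, -32)·P⁻¹ = [[96, 160], [32, 64]] · [[2, -5], [1, -3]] = [[352, -960], [128, -352]].

[[352, -960], [128, -352]]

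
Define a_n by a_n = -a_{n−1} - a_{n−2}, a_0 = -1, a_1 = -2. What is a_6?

-1

With companion matrix C = [[-1, -1], [1, 0]], [a_n, a_{n−1}]ᵀ = C·[a_{n−1}, a_{n−2}]ᵀ, so [a_6, a_5]ᵀ = C⁵·[a_1, a_0]ᵀ.
C⁵ = [[0, 1], [-1, -1]], giving [a_6, a_5]ᵀ = [[-1], [3]].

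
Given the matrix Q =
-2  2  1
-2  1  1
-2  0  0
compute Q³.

[[8, -6, -4], [8, -3, -3], [4, 4, 0]]

Q² = [[-2, -2, 0], [0, -3, -1], [4, -4, -2]]
Q³ = [[8, -6, -4], [8, -3, -3], [4, 4, 0]]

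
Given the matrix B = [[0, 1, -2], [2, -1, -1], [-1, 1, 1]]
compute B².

[[4, -3, -3], [-1, 2, -4], [1, -1, 2]]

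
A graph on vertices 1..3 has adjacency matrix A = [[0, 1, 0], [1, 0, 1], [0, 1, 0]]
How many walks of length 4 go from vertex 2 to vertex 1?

0

The number of length-4 walks from vertex 2 to vertex 1 is entry (2,1) of A^4, where A is the adjacency matrix.
A^2 = [[1, 0, 1], [0, 2, 0], [1, 0, 1]]
A^3 = [[0, 2, 0], [2, 0, 2], [0, 2, 0]]
A^4 = [[2, 0, 2], [0, 4, 0], [2, 0, 2]]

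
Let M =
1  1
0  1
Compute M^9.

[[1, 9], [0, 1]]

M = I + N where N = [[0, 1], [0, 0]] is strictly upper-triangular, so N^2 = 0.
(I + N)^9 = I + 9·N = [[1, 9], [0, 1]].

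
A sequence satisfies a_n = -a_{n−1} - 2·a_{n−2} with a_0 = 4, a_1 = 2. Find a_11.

With companion matrix A = [[-1, -2], [1, 0]], [a_n, a_{n−1}]ᵀ = A·[a_{n−1}, a_{n−2}]ᵀ, so [a_11, a_10]ᵀ = A^10·[a_1, a_0]ᵀ.
A^10 = [[23, -22], [11, 34]], giving [a_11, a_10]ᵀ = [[-42], [158]].

-42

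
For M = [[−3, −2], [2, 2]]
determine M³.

[[−11, −6], [6, 4]]

M² = [[5, 2], [−2, 0]]
M³ = [[−11, −6], [6, 4]]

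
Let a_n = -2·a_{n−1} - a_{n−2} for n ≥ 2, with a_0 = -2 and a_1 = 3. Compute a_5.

7

With companion matrix B = [[-2, -1], [1, 0]], [a_n, a_{n−1}]ᵀ = B·[a_{n−1}, a_{n−2}]ᵀ, so [a_5, a_4]ᵀ = B⁴·[a_1, a_0]ᵀ.
B⁴ = [[5, 4], [-4, -3]], giving [a_5, a_4]ᵀ = [[7], [-6]].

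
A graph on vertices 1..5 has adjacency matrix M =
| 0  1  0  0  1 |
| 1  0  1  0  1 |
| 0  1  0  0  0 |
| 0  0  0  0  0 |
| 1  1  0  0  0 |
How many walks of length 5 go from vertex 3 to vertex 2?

The number of length-5 walks from vertex 3 to vertex 2 is entry (3,2) of M^5, where M is the adjacency matrix.
M^2 = [[2, 1, 1, 0, 1], [1, 3, 0, 0, 1], [1, 0, 1, 0, 1], [0, 0, 0, 0, 0], [1, 1, 1, 0, 2]]
M^3 = [[2, 4, 1, 0, 3], [4, 2, 3, 0, 4], [1, 3, 0, 0, 1], [0, 0, 0, 0, 0], [3, 4, 1, 0, 2]]
M^4 = [[7, 6, 4, 0, 6], [6, 11, 2, 0, 6], [4, 2, 3, 0, 4], [0, 0, 0, 0, 0], [6, 6, 4, 0, 7]]
M^5 = [[12, 17, 6, 0, 13], [17, 14, 11, 0, 17], [6, 11, 2, 0, 6], [0, 0, 0, 0, 0], [13, 17, 6, 0, 12]]

11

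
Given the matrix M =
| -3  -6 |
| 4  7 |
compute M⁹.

tr M = 4 and det M = 3, so the characteristic polynomial is λ² − (4)λ + (3) with roots 1 and 3.
Eigenvectors give P = [[3, -1], [-2, 1]] with P⁻¹ = [[1, 1], [2, 3]], and M = P·diag(1, 3)·P⁻¹.
Then M⁹ = P·diag(1, 19683)·P⁻¹ = [[3, -19683], [-2, 19683]] · [[1, 1], [2, 3]] = [[-39363, -59046], [39364, 59047]].

[[-39363, -59046], [39364, 59047]]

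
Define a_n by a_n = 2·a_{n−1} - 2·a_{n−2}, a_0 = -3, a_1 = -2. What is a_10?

With companion matrix C = [[2, -2], [1, 0]], [a_n, a_{n−1}]ᵀ = C·[a_{n−1}, a_{n−2}]ᵀ, so [a_10, a_9]ᵀ = C^9·[a_1, a_0]ᵀ.
C^9 = [[32, -32], [16, 0]], giving [a_10, a_9]ᵀ = [[32], [-32]].

32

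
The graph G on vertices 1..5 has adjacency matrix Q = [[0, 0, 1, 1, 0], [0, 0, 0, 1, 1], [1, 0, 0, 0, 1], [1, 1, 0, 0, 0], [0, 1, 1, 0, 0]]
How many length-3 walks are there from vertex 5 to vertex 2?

The number of length-3 walks from vertex 5 to vertex 2 is entry (5,2) of Q³, where Q is the adjacency matrix.
Q² = [[2, 1, 0, 0, 1], [1, 2, 1, 0, 0], [0, 1, 2, 1, 0], [0, 0, 1, 2, 1], [1, 0, 0, 1, 2]]
Q³ = [[0, 1, 3, 3, 1], [1, 0, 1, 3, 3], [3, 1, 0, 1, 3], [3, 3, 1, 0, 1], [1, 3, 3, 1, 0]]

3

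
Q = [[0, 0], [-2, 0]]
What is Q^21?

[[0, 0], [0, 0]]

Q is strictly triangular, hence nilpotent: Q^2 = 0, so Q^21 = 0.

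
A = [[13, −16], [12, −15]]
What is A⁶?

tr A = −2 and det A = −3, so the characteristic polynomial is λ² − (−2)λ + (−3) with roots 1 and −3.
Eigenvectors give P = [[4, 1], [3, 1]] with P⁻¹ = [[1, −1], [−3, 4]], and A = P·diag(1, −3)·P⁻¹.
Then A⁶ = P·diag(1, 729)·P⁻¹ = [[4, 729], [3, 729]] · [[1, −1], [−3, 4]] = [[−2183, 2912], [−2184, 2913]].

[[−2183, 2912], [−2184, 2913]]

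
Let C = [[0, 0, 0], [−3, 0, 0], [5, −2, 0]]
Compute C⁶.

[[0, 0, 0], [0, 0, 0], [0, 0, 0]]

C is strictly triangular, hence nilpotent: C³ = 0, so C⁶ = 0.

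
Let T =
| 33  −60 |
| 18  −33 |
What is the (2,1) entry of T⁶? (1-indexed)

tr T = 0 and det T = −9, so the characteristic polynomial is λ² − (0)λ + (−9) with roots −3 and 3.
Eigenvectors give P = [[−5, −2], [−3, −1]] with P⁻¹ = [[1, −2], [−3, 5]], and T = P·diag(−3, 3)·P⁻¹.
Then T⁶ = P·diag(729, 729)·P⁻¹ = [[−3645, −1458], [−2187, −729]] · [[1, −2], [−3, 5]] = [[729, 0], [0, 729]].

0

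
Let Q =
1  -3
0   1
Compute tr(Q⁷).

2

Q = I + N where N = [[0, -3], [0, 0]] is strictly upper-triangular, so N² = 0.
(I + N)⁷ = I + 7·N = [[1, -21], [0, 1]].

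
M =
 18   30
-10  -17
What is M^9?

tr M = 1 and det M = -6, so the characteristic polynomial is λ² − (1)λ + (-6) with roots 3 and -2.
Eigenvectors give P = [[-2, -3], [1, 2]] with P⁻¹ = [[-2, -3], [1, 2]], and M = P·diag(3, -2)·P⁻¹.
Then M^9 = P·diag(19683, -512)·P⁻¹ = [[-39366, 1536], [19683, -1024]] · [[-2, -3], [1, 2]] = [[80268, 121170], [-40390, -61097]].

[[80268, 121170], [-40390, -61097]]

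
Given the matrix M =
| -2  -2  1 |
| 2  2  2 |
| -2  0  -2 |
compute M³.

M² = [[-2, 0, -8], [-4, 0, 2], [8, 4, 2]]
M³ = [[20, 4, 14], [4, 8, -8], [-12, -8, 12]]

[[20, 4, 14], [4, 8, -8], [-12, -8, 12]]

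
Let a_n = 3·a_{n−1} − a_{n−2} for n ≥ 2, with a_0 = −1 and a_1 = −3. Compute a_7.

−987

With companion matrix Q = [[3, −1], [1, 0]], [a_n, a_{n−1}]ᵀ = Q·[a_{n−1}, a_{n−2}]ᵀ, so [a_7, a_6]ᵀ = Q^6·[a_1, a_0]ᵀ.
Q^6 = [[377, −144], [144, −55]], giving [a_7, a_6]ᵀ = [[−987], [−377]].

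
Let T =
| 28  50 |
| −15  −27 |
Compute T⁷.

[[13762, 23150], [−6945, −11703]]

tr T = 1 and det T = −6, so the characteristic polynomial is λ² − (1)λ + (−6) with roots −2 and 3.
Eigenvectors give P = [[−5, −2], [3, 1]] with P⁻¹ = [[1, 2], [−3, −5]], and T = P·diag(−2, 3)·P⁻¹.
Then T⁷ = P·diag(−128, 2187)·P⁻¹ = [[640, −4374], [−384, 2187]] · [[1, 2], [−3, −5]] = [[13762, 23150], [−6945, −11703]].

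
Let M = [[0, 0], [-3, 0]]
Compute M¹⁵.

[[0, 0], [0, 0]]

M is strictly triangular, hence nilpotent: M² = 0, so M¹⁵ = 0.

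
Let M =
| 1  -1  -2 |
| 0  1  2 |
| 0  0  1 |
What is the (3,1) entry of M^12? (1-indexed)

0

M = I + N where N = [[0, -1, -2], [0, 0, 2], [0, 0, 0]] is strictly upper-triangular, so N^3 = 0.
(I + N)^12 = I + 12·N + 66·N^2 = [[1, -12, -156], [0, 1, 24], [0, 0, 1]].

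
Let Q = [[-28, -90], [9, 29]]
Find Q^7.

[[-1162, -3870], [387, 1289]]

tr Q = 1 and det Q = -2, so the characteristic polynomial is λ² − (1)λ + (-2) with roots -1 and 2.
Eigenvectors give P = [[10, -3], [-3, 1]] with P⁻¹ = [[1, 3], [3, 10]], and Q = P·diag(-1, 2)·P⁻¹.
Then Q^7 = P·diag(-1, 128)·P⁻¹ = [[-10, -384], [3, 128]] · [[1, 3], [3, 10]] = [[-1162, -3870], [387, 1289]].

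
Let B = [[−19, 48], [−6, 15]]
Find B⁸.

tr B = −4 and det B = 3, so the characteristic polynomial is λ² − (−4)λ + (3) with roots −1 and −3.
Eigenvectors give P = [[8, 3], [3, 1]] with P⁻¹ = [[−1, 3], [3, −8]], and B = P·diag(−1, −3)·P⁻¹.
Then B⁸ = P·diag(1, 6561)·P⁻¹ = [[8, 19683], [3, 6561]] · [[−1, 3], [3, −8]] = [[59041, −157440], [19680, −52479]].

[[59041, −157440], [19680, −52479]]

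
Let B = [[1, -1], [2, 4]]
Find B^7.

tr B = 5 and det B = 6, so the characteristic polynomial is λ² − (5)λ + (6) with roots 2 and 3.
Eigenvectors give P = [[1, 1], [-1, -2]] with P⁻¹ = [[2, 1], [-1, -1]], and B = P·diag(2, 3)·P⁻¹.
Then B^7 = P·diag(128, 2187)·P⁻¹ = [[128, 2187], [-128, -4374]] · [[2, 1], [-1, -1]] = [[-1931, -2059], [4118, 4246]].

[[-1931, -2059], [4118, 4246]]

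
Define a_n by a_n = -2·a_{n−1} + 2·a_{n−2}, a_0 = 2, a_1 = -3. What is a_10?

29856

With companion matrix Q = [[-2, 2], [1, 0]], [a_n, a_{n−1}]ᵀ = Q·[a_{n−1}, a_{n−2}]ᵀ, so [a_10, a_9]ᵀ = Q⁹·[a_1, a_0]ᵀ.
Q⁹ = [[-6688, 4896], [2448, -1792]], giving [a_10, a_9]ᵀ = [[29856], [-10928]].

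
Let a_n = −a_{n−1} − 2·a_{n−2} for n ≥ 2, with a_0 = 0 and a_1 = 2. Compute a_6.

With companion matrix Q = [[−1, −2], [1, 0]], [a_n, a_{n−1}]ᵀ = Q·[a_{n−1}, a_{n−2}]ᵀ, so [a_6, a_5]ᵀ = Q⁵·[a_1, a_0]ᵀ.
Q⁵ = [[−5, 2], [−1, −6]], giving [a_6, a_5]ᵀ = [[−10], [−2]].

−10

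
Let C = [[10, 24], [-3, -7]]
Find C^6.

[[568, 1512], [-189, -503]]

tr C = 3 and det C = 2, so the characteristic polynomial is λ² − (3)λ + (2) with roots 1 and 2.
Eigenvectors give P = [[-8, 3], [3, -1]] with P⁻¹ = [[1, 3], [3, 8]], and C = P·diag(1, 2)·P⁻¹.
Then C^6 = P·diag(1, 64)·P⁻¹ = [[-8, 192], [3, -64]] · [[1, 3], [3, 8]] = [[568, 1512], [-189, -503]].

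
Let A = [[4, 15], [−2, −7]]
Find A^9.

tr A = −3 and det A = 2, so the characteristic polynomial is λ² − (−3)λ + (2) with roots −2 and −1.
Eigenvectors give P = [[−5, −3], [2, 1]] with P⁻¹ = [[1, 3], [−2, −5]], and A = P·diag(−2, −1)·P⁻¹.
Then A^9 = P·diag(−512, −1)·P⁻¹ = [[2560, 3], [−1024, −1]] · [[1, 3], [−2, −5]] = [[2554, 7665], [−1022, −3067]].

[[2554, 7665], [−1022, −3067]]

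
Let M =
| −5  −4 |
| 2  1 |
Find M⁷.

tr M = −4 and det M = 3, so the characteristic polynomial is λ² − (−4)λ + (3) with roots −3 and −1.
Eigenvectors give P = [[2, −1], [−1, 1]] with P⁻¹ = [[1, 1], [1, 2]], and M = P·diag(−3, −1)·P⁻¹.
Then M⁷ = P·diag(−2187, −1)·P⁻¹ = [[−4374, 1], [2187, −1]] · [[1, 1], [1, 2]] = [[−4373, −4372], [2186, 2185]].

[[−4373, −4372], [2186, 2185]]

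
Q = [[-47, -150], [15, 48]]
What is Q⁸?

tr Q = 1 and det Q = -6, so the characteristic polynomial is λ² − (1)λ + (-6) with roots -2 and 3.
Eigenvectors give P = [[10, -3], [-3, 1]] with P⁻¹ = [[1, 3], [3, 10]], and Q = P·diag(-2, 3)·P⁻¹.
Then Q⁸ = P·diag(256, 6561)·P⁻¹ = [[2560, -19683], [-768, 6561]] · [[1, 3], [3, 10]] = [[-56489, -189150], [18915, 63306]].

[[-56489, -189150], [18915, 63306]]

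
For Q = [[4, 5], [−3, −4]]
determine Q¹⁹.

Q² = I (check: tr Q = 0 and det Q = −1), so Q¹⁹ = Q since 19 is odd.

[[4, 5], [−3, −4]]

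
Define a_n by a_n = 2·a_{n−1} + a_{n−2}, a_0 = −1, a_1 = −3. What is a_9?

With companion matrix Q = [[2, 1], [1, 0]], [a_n, a_{n−1}]ᵀ = Q·[a_{n−1}, a_{n−2}]ᵀ, so [a_9, a_8]ᵀ = Q⁸·[a_1, a_0]ᵀ.
Q⁸ = [[985, 408], [408, 169]], giving [a_9, a_8]ᵀ = [[−3363], [−1393]].

−3363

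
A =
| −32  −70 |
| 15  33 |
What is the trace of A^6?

793

tr A = 1 and det A = −6, so the characteristic polynomial is λ² − (1)λ + (−6) with roots −2 and 3.
Eigenvectors give P = [[7, 2], [−3, −1]] with P⁻¹ = [[1, 2], [−3, −7]], and A = P·diag(−2, 3)·P⁻¹.
Then A^6 = P·diag(64, 729)·P⁻¹ = [[448, 1458], [−192, −729]] · [[1, 2], [−3, −7]] = [[−3926, −9310], [1995, 4719]].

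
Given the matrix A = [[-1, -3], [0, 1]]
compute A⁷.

[[-1, -3], [0, 1]]

A² = I (check: tr A = 0 and det A = -1), so A⁷ = A since 7 is odd.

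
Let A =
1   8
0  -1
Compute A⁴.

A² = I (check: tr A = 0 and det A = -1), so A⁴ = I since 4 is even.

[[1, 0], [0, 1]]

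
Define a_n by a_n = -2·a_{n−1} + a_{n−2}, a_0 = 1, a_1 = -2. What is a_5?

With companion matrix T = [[-2, 1], [1, 0]], [a_n, a_{n−1}]ᵀ = T·[a_{n−1}, a_{n−2}]ᵀ, so [a_5, a_4]ᵀ = T^4·[a_1, a_0]ᵀ.
T^4 = [[29, -12], [-12, 5]], giving [a_5, a_4]ᵀ = [[-70], [29]].

-70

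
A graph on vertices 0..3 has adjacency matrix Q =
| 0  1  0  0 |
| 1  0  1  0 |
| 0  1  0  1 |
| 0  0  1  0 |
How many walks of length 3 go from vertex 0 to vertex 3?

The number of length-3 walks from vertex 0 to vertex 3 is entry (0,3) of Q³, where Q is the adjacency matrix.
Q² = [[1, 0, 1, 0], [0, 2, 0, 1], [1, 0, 2, 0], [0, 1, 0, 1]]
Q³ = [[0, 2, 0, 1], [2, 0, 3, 0], [0, 3, 0, 2], [1, 0, 2, 0]]

1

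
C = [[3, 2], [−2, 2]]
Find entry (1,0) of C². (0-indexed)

−10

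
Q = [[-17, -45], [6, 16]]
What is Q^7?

tr Q = -1 and det Q = -2, so the characteristic polynomial is λ² − (-1)λ + (-2) with roots -2 and 1.
Eigenvectors give P = [[-3, -5], [1, 2]] with P⁻¹ = [[-2, -5], [1, 3]], and Q = P·diag(-2, 1)·P⁻¹.
Then Q^7 = P·diag(-128, 1)·P⁻¹ = [[384, -5], [-128, 2]] · [[-2, -5], [1, 3]] = [[-773, -1935], [258, 646]].

[[-773, -1935], [258, 646]]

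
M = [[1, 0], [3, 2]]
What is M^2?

[[1, 0], [9, 4]]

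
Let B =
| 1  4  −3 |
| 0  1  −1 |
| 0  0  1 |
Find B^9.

[[1, 36, −171], [0, 1, −9], [0, 0, 1]]

B = I + N where N = [[0, 4, −3], [0, 0, −1], [0, 0, 0]] is strictly upper-triangular, so N^3 = 0.
(I + N)^9 = I + 9·N + 36·N^2 = [[1, 36, −171], [0, 1, −9], [0, 0, 1]].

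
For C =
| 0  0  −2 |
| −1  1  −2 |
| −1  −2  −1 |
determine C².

[[2, 4, 2], [1, 5, 2], [3, 0, 7]]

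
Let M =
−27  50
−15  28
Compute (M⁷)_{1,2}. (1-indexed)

tr M = 1 and det M = −6, so the characteristic polynomial is λ² − (1)λ + (−6) with roots −2 and 3.
Eigenvectors give P = [[2, −5], [1, −3]] with P⁻¹ = [[3, −5], [1, −2]], and M = P·diag(−2, 3)·P⁻¹.
Then M⁷ = P·diag(−128, 2187)·P⁻¹ = [[−256, −10935], [−128, −6561]] · [[3, −5], [1, −2]] = [[−11703, 23150], [−6945, 13762]].

23150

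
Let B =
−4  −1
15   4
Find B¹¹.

[[−4, −1], [15, 4]]

B² = I (check: tr B = 0 and det B = −1), so B¹¹ = B since 11 is odd.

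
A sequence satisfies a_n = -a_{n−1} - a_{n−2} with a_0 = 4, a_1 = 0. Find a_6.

With companion matrix B = [[-1, -1], [1, 0]], [a_n, a_{n−1}]ᵀ = B·[a_{n−1}, a_{n−2}]ᵀ, so [a_6, a_5]ᵀ = B⁵·[a_1, a_0]ᵀ.
B⁵ = [[0, 1], [-1, -1]], giving [a_6, a_5]ᵀ = [[4], [-4]].

4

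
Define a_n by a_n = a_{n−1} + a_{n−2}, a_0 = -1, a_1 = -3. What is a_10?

-199

With companion matrix T = [[1, 1], [1, 0]], [a_n, a_{n−1}]ᵀ = T·[a_{n−1}, a_{n−2}]ᵀ, so [a_10, a_9]ᵀ = T^9·[a_1, a_0]ᵀ.
T^9 = [[55, 34], [34, 21]], giving [a_10, a_9]ᵀ = [[-199], [-123]].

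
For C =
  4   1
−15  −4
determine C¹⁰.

C² = I (check: tr C = 0 and det C = −1), so C¹⁰ = I since 10 is even.

[[1, 0], [0, 1]]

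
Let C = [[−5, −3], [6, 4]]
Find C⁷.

tr C = −1 and det C = −2, so the characteristic polynomial is λ² − (−1)λ + (−2) with roots −2 and 1.
Eigenvectors give P = [[−1, −1], [1, 2]] with P⁻¹ = [[−2, −1], [1, 1]], and C = P·diag(−2, 1)·P⁻¹.
Then C⁷ = P·diag(−128, 1)·P⁻¹ = [[128, −1], [−128, 2]] · [[−2, −1], [1, 1]] = [[−257, −129], [258, 130]].

[[−257, −129], [258, 130]]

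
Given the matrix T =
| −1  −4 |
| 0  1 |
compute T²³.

T² = I (check: tr T = 0 and det T = −1), so T²³ = T since 23 is odd.

[[−1, −4], [0, 1]]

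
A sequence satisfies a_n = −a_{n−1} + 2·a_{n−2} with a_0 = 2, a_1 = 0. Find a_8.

With companion matrix M = [[−1, 2], [1, 0]], [a_n, a_{n−1}]ᵀ = M·[a_{n−1}, a_{n−2}]ᵀ, so [a_8, a_7]ᵀ = M⁷·[a_1, a_0]ᵀ.
M⁷ = [[−85, 86], [43, −42]], giving [a_8, a_7]ᵀ = [[172], [−84]].

172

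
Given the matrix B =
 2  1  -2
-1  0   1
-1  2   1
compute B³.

[[17, -5, -17], [-10, 3, 10], [-16, 5, 16]]

B² = [[5, -2, -5], [-3, 1, 3], [-5, 1, 5]]
B³ = [[17, -5, -17], [-10, 3, 10], [-16, 5, 16]]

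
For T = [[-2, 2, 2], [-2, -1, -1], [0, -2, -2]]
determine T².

[[0, -10, -10], [6, -1, -1], [4, 6, 6]]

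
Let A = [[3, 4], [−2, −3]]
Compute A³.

[[3, 4], [−2, −3]]

A² = I (check: tr A = 0 and det A = −1), so A³ = A since 3 is odd.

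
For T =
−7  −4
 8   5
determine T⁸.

[[13121, 6560], [−13120, −6559]]

tr T = −2 and det T = −3, so the characteristic polynomial is λ² − (−2)λ + (−3) with roots −3 and 1.
Eigenvectors give P = [[−1, 1], [1, −2]] with P⁻¹ = [[−2, −1], [−1, −1]], and T = P·diag(−3, 1)·P⁻¹.
Then T⁸ = P·diag(6561, 1)·P⁻¹ = [[−6561, 1], [6561, −2]] · [[−2, −1], [−1, −1]] = [[13121, 6560], [−13120, −6559]].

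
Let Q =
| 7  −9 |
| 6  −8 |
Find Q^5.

tr Q = −1 and det Q = −2, so the characteristic polynomial is λ² − (−1)λ + (−2) with roots −2 and 1.
Eigenvectors give P = [[1, −3], [1, −2]] with P⁻¹ = [[−2, 3], [−1, 1]], and Q = P·diag(−2, 1)·P⁻¹.
Then Q^5 = P·diag(−32, 1)·P⁻¹ = [[−32, −3], [−32, −2]] · [[−2, 3], [−1, 1]] = [[67, −99], [66, −98]].

[[67, −99], [66, −98]]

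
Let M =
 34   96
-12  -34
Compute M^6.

[[64, 0], [0, 64]]

tr M = 0 and det M = -4, so the characteristic polynomial is λ² − (0)λ + (-4) with roots -2 and 2.
Eigenvectors give P = [[-8, -3], [3, 1]] with P⁻¹ = [[1, 3], [-3, -8]], and M = P·diag(-2, 2)·P⁻¹.
Then M^6 = P·diag(64, 64)·P⁻¹ = [[-512, -192], [192, 64]] · [[1, 3], [-3, -8]] = [[64, 0], [0, 64]].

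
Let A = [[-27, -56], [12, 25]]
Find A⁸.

tr A = -2 and det A = -3, so the characteristic polynomial is λ² − (-2)λ + (-3) with roots -3 and 1.
Eigenvectors give P = [[7, -2], [-3, 1]] with P⁻¹ = [[1, 2], [3, 7]], and A = P·diag(-3, 1)·P⁻¹.
Then A⁸ = P·diag(6561, 1)·P⁻¹ = [[45927, -2], [-19683, 1]] · [[1, 2], [3, 7]] = [[45921, 91840], [-19680, -39359]].

[[45921, 91840], [-19680, -39359]]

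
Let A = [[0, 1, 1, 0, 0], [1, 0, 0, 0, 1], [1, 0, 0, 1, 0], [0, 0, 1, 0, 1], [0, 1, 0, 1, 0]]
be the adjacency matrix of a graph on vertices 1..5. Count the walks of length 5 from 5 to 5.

2

The number of length-5 walks from vertex 5 to vertex 5 is entry (5,5) of A^5, where A is the adjacency matrix.
A^2 = [[2, 0, 0, 1, 1], [0, 2, 1, 1, 0], [0, 1, 2, 0, 1], [1, 1, 0, 2, 0], [1, 0, 1, 0, 2]]
A^3 = [[0, 3, 3, 1, 1], [3, 0, 1, 1, 3], [3, 1, 0, 3, 1], [1, 1, 3, 0, 3], [1, 3, 1, 3, 0]]
A^4 = [[6, 1, 1, 4, 4], [1, 6, 4, 4, 1], [1, 4, 6, 1, 4], [4, 4, 1, 6, 1], [4, 1, 4, 1, 6]]
A^5 = [[2, 10, 10, 5, 5], [10, 2, 5, 5, 10], [10, 5, 2, 10, 5], [5, 5, 10, 2, 10], [5, 10, 5, 10, 2]]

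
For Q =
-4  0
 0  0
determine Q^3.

Q^2 = [[16, 0], [0, 0]]
Q^3 = [[-64, 0], [0, 0]]

[[-64, 0], [0, 0]]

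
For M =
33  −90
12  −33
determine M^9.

[[216513, −590490], [78732, −216513]]

tr M = 0 and det M = −9, so the characteristic polynomial is λ² − (0)λ + (−9) with roots 3 and −3.
Eigenvectors give P = [[3, 5], [1, 2]] with P⁻¹ = [[2, −5], [−1, 3]], and M = P·diag(3, −3)·P⁻¹.
Then M^9 = P·diag(19683, −19683)·P⁻¹ = [[59049, −98415], [19683, −39366]] · [[2, −5], [−1, 3]] = [[216513, −590490], [78732, −216513]].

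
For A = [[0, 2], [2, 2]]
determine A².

[[4, 4], [4, 8]]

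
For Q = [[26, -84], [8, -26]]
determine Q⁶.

tr Q = 0 and det Q = -4, so the characteristic polynomial is λ² − (0)λ + (-4) with roots -2 and 2.
Eigenvectors give P = [[3, 7], [1, 2]] with P⁻¹ = [[-2, 7], [1, -3]], and Q = P·diag(-2, 2)·P⁻¹.
Then Q⁶ = P·diag(64, 64)·P⁻¹ = [[192, 448], [64, 128]] · [[-2, 7], [1, -3]] = [[64, 0], [0, 64]].

[[64, 0], [0, 64]]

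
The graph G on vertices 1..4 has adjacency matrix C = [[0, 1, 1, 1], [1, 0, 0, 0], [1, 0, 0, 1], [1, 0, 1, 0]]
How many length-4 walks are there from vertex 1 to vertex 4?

6

The number of length-4 walks from vertex 1 to vertex 4 is entry (1,4) of C⁴, where C is the adjacency matrix.
C² = [[3, 0, 1, 1], [0, 1, 1, 1], [1, 1, 2, 1], [1, 1, 1, 2]]
C³ = [[2, 3, 4, 4], [3, 0, 1, 1], [4, 1, 2, 3], [4, 1, 3, 2]]
C⁴ = [[11, 2, 6, 6], [2, 3, 4, 4], [6, 4, 7, 6], [6, 4, 6, 7]]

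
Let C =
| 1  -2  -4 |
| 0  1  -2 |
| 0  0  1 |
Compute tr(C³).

C = I + N where N = [[0, -2, -4], [0, 0, -2], [0, 0, 0]] is strictly upper-triangular, so N³ = 0.
(I + N)³ = I + 3·N + 3·N² = [[1, -6, 0], [0, 1, -6], [0, 0, 1]].

3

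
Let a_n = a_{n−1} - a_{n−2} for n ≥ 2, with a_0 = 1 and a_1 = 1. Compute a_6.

With companion matrix C = [[1, -1], [1, 0]], [a_n, a_{n−1}]ᵀ = C·[a_{n−1}, a_{n−2}]ᵀ, so [a_6, a_5]ᵀ = C⁵·[a_1, a_0]ᵀ.
C⁵ = [[0, 1], [-1, 1]], giving [a_6, a_5]ᵀ = [[1], [0]].

1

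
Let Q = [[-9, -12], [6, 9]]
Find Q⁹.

tr Q = 0 and det Q = -9, so the characteristic polynomial is λ² − (0)λ + (-9) with roots -3 and 3.
Eigenvectors give P = [[2, -1], [-1, 1]] with P⁻¹ = [[1, 1], [1, 2]], and Q = P·diag(-3, 3)·P⁻¹.
Then Q⁹ = P·diag(-19683, 19683)·P⁻¹ = [[-39366, -19683], [19683, 19683]] · [[1, 1], [1, 2]] = [[-59049, -78732], [39366, 59049]].

[[-59049, -78732], [39366, 59049]]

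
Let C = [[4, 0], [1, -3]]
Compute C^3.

C^2 = [[16, 0], [1, 9]]
C^3 = [[64, 0], [13, -27]]

[[64, 0], [13, -27]]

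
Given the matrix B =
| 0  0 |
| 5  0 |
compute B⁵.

B is strictly triangular, hence nilpotent: B² = 0, so B⁵ = 0.

[[0, 0], [0, 0]]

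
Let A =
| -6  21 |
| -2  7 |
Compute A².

A² = A (a projection; rank 1, trace 1), so A² = A.

[[-6, 21], [-2, 7]]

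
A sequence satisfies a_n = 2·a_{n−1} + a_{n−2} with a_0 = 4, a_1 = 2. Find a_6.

256

With companion matrix B = [[2, 1], [1, 0]], [a_n, a_{n−1}]ᵀ = B·[a_{n−1}, a_{n−2}]ᵀ, so [a_6, a_5]ᵀ = B⁵·[a_1, a_0]ᵀ.
B⁵ = [[70, 29], [29, 12]], giving [a_6, a_5]ᵀ = [[256], [106]].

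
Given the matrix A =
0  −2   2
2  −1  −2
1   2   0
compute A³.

[[16, 6, −16], [−8, 27, 6], [−10, −8, 16]]

A² = [[−2, 6, 4], [−4, −7, 6], [4, −4, −2]]
A³ = [[16, 6, −16], [−8, 27, 6], [−10, −8, 16]]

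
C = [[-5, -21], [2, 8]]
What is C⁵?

tr C = 3 and det C = 2, so the characteristic polynomial is λ² − (3)λ + (2) with roots 1 and 2.
Eigenvectors give P = [[7, -3], [-2, 1]] with P⁻¹ = [[1, 3], [2, 7]], and C = P·diag(1, 2)·P⁻¹.
Then C⁵ = P·diag(1, 32)·P⁻¹ = [[7, -96], [-2, 32]] · [[1, 3], [2, 7]] = [[-185, -651], [62, 218]].

[[-185, -651], [62, 218]]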